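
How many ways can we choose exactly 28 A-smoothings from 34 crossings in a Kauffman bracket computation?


We choose which 28 of 34 crossings get A-smoothings.
C(34, 28) = 34! / (28! * 6!)
= 1344904

1344904


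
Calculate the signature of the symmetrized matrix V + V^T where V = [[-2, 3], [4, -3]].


Step 1: V + V^T = [[-4, 7], [7, -6]]
Step 2: trace = -10, det = -25
Step 3: Discriminant = (-10)^2 - 4*(-25) = 200
Step 4: Eigenvalues: 2.07107, -12.0711
Step 5: Signature = (# positive eigenvalues) - (# negative eigenvalues) = 0

0


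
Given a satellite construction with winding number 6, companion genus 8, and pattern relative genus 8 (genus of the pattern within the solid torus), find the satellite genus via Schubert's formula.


Schubert: g(satellite) = g_rel(pattern) + |winding| * g(companion),
where g_rel(pattern) is the genus of the pattern relative to the solid torus.
= 8 + 6 * 8
= 8 + 48 = 56

56


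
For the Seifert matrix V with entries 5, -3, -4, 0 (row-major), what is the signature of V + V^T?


Step 1: V + V^T = [[10, -7], [-7, 0]]
Step 2: trace = 10, det = -49
Step 3: Discriminant = 10^2 - 4*(-49) = 296
Step 4: Eigenvalues: 13.6023, -3.60233
Step 5: Signature = (# positive eigenvalues) - (# negative eigenvalues) = 0

0


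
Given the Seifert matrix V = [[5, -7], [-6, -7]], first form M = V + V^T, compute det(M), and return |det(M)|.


Step 1: Form V + V^T where V = [[5, -7], [-6, -7]]
  V^T = [[5, -6], [-7, -7]]
  V + V^T = [[10, -13], [-13, -14]]
Step 2: det(V + V^T) = 10*(-14) - (-13)*(-13)
  = -140 - 169 = -309
Step 3: Knot determinant = |det(V + V^T)| = |-309| = 309

309


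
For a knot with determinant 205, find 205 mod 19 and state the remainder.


Step 1: A knot is p-colorable if and only if p divides its determinant.
Step 2: Compute 205 mod 19.
205 = 10 * 19 + 15
Step 3: 205 mod 19 = 15
Step 4: The knot is 19-colorable: no

15


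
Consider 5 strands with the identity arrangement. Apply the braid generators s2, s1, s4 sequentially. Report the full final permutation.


Starting with identity [1, 2, 3, 4, 5].
Apply generators in sequence:
  After s2: [1, 3, 2, 4, 5]
  After s1: [3, 1, 2, 4, 5]
  After s4: [3, 1, 2, 5, 4]
Final permutation: [3, 1, 2, 5, 4]

[3, 1, 2, 5, 4]


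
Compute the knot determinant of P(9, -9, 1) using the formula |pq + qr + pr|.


Step 1: Compute pq + qr + pr.
pq = 9*(-9) = -81
qr = (-9)*1 = -9
pr = 9*1 = 9
pq + qr + pr = -81 + (-9) + 9 = -81
Step 2: Take absolute value.
det(P(9,-9,1)) = |-81| = 81

81


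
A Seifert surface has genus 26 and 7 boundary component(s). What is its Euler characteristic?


chi = 2 - 2g - b
= 2 - 2*26 - 7
= 2 - 52 - 7 = -57

-57


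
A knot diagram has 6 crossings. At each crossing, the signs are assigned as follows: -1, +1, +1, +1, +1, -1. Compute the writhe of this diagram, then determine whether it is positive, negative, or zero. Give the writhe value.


Step 1: Count positive crossings (+1).
Positive crossings: 4
Step 2: Count negative crossings (-1).
Negative crossings: 2
Step 3: Writhe = (positive) - (negative)
w = 4 - 2 = 2
Step 4: |w| = 2, and w is positive

2


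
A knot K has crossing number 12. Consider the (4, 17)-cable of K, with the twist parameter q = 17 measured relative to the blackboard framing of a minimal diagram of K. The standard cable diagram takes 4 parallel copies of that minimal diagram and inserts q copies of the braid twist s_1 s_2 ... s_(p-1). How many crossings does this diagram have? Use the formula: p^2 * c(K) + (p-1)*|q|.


Step 1: Each of the c(K) crossings of the companion diagram becomes p*p = p^2 crossings among the p parallel strands, and each of the |q| twists s_1 s_2 ... s_(p-1) adds (p-1) crossings.
  Crossings = p^2 * c(K) + (p-1)*|q|
Step 2: = 4^2 * 12 + (4-1)*17
Step 3: = 16*12 + 3*17
Step 4: = 192 + 51 = 243

243


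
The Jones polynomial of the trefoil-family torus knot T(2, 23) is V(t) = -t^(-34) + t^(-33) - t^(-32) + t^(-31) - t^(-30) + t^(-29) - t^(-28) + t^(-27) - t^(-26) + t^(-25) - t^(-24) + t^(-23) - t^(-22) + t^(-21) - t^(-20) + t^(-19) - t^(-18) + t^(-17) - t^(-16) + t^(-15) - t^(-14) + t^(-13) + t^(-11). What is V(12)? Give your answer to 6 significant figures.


Substituting t = 12 into V(t) = -t^(-34) + t^(-33) - t^(-32) + t^(-31) - t^(-30) + t^(-29) - t^(-28) + t^(-27) - t^(-26) + t^(-25) - t^(-24) + t^(-23) - t^(-22) + t^(-21) - t^(-20) + t^(-19) - t^(-18) + t^(-17) - t^(-16) + t^(-15) - t^(-14) + t^(-13) + t^(-11):
  (-)t^(-34) = -2.0316e-37
  (+)t^(-33) = 2.43792e-36
  (-)t^(-32) = -2.9255e-35
  (+)t^(-31) = 3.5106e-34
  (-)t^(-30) = -4.21272e-33
  (+)t^(-29) = 5.05526e-32
  (-)t^(-28) = -6.06632e-31
  (+)t^(-27) = 7.27958e-30
  (-)t^(-26) = -8.7355e-29
  (+)t^(-25) = 1.04826e-27
  (-)t^(-24) = -1.25791e-26
  (+)t^(-23) = 1.50949e-25
  (-)t^(-22) = -1.81139e-24
  (+)t^(-21) = 2.17367e-23
  (-)t^(-20) = -2.60841e-22
  (+)t^(-19) = 3.13009e-21
  (-)t^(-18) = -3.7561e-20
  (+)t^(-17) = 4.50732e-19
  (-)t^(-16) = -5.40879e-18
  (+)t^(-15) = 6.49055e-17
  (-)t^(-14) = -7.78866e-16
  (+)t^(-13) = 9.34639e-15
  (+)t^(-11) = 1.34588e-12
Sum = (-2.0316e-37) + (2.43792e-36) + (-2.9255e-35) + (3.5106e-34) + (-4.21272e-33) + (5.05526e-32) + (-6.06632e-31) + (7.27958e-30) + (-8.7355e-29) + (1.04826e-27) + (-1.25791e-26) + (1.50949e-25) + (-1.81139e-24) + (2.17367e-23) + (-2.60841e-22) + (3.13009e-21) + (-3.7561e-20) + (4.50732e-19) + (-5.40879e-18) + (6.49055e-17) + (-7.78866e-16) + (9.34639e-15) + (1.34588e-12)
= 1.354507292e-12
Rounded to 6 significant figures: 1.35451e-12

1.35451e-12


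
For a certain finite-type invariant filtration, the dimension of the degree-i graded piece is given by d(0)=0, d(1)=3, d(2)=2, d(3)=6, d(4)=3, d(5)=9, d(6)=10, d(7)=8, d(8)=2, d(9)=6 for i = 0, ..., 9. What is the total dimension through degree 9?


Total dimension = d(0) + d(1) + ... + d(9)
= 0 + 3 + 2 + 6 + 3 + 9 + 10 + 8 + 2 + 6
= 49

49


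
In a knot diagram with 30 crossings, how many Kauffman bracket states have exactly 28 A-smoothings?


We choose which 28 of 30 crossings get A-smoothings.
C(30, 28) = 30! / (28! * 2!)
= 435

435


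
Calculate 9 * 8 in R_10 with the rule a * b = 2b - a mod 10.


9 * 8 = 2*8 - 9 mod 10
= 16 - 9 mod 10
= 7 mod 10 = 7

7


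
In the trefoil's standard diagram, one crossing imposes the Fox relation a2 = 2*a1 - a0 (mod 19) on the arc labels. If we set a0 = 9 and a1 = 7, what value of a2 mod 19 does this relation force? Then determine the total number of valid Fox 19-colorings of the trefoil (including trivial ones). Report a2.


Step 1: Apply the given crossing relation 2*a1 - a0 - a2 = 0 (mod 19).
  a2 = 2*a1 - a0 mod 19
  a2 = 2*7 - 9 mod 19
  a2 = 14 - 9 mod 19
  a2 = 5 mod 19 = 5
Step 2: The trefoil has determinant 3.
  Number of Fox p-colorings (p prime) is p^2 if p = 3, else p.
  Since 19 does not divide 3, only trivial (constant) colorings exist.
  (So the trial a0 = 9, a1 = 7 with a0 != a1 does NOT extend to a valid coloring of the whole trefoil: the other two crossing relations require 3*(a1 - a0) = 0 (mod 19), which fails.)
  Total colorings = 19
Step 3: a2 = 5, total Fox 19-colorings = 19

5


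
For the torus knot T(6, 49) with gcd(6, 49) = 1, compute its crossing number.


For a torus knot T(p, q) with gcd(p,q)=1,
the crossing number is min(p*(q-1), q*(p-1)).
p*(q-1) = 6*48 = 288
q*(p-1) = 49*5 = 245
min(288, 245) = 245

245


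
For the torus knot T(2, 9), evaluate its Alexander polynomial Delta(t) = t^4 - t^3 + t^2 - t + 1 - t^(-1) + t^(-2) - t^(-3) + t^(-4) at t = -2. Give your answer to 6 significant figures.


Substituting t = -2 into Delta(t) = t^4 - t^3 + t^2 - t + 1 - t^(-1) + t^(-2) - t^(-3) + t^(-4):
Term values: (16) + (8) + (4) + (2) + (1) + (0.5) + (0.25) + (0.125) + (0.0625)
Sum = 31.9375
Rounded to 6 significant figures: 31.9375

31.9375


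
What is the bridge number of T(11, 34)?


The bridge number of T(p,q) is min(p,q).
min(11, 34) = 11

11


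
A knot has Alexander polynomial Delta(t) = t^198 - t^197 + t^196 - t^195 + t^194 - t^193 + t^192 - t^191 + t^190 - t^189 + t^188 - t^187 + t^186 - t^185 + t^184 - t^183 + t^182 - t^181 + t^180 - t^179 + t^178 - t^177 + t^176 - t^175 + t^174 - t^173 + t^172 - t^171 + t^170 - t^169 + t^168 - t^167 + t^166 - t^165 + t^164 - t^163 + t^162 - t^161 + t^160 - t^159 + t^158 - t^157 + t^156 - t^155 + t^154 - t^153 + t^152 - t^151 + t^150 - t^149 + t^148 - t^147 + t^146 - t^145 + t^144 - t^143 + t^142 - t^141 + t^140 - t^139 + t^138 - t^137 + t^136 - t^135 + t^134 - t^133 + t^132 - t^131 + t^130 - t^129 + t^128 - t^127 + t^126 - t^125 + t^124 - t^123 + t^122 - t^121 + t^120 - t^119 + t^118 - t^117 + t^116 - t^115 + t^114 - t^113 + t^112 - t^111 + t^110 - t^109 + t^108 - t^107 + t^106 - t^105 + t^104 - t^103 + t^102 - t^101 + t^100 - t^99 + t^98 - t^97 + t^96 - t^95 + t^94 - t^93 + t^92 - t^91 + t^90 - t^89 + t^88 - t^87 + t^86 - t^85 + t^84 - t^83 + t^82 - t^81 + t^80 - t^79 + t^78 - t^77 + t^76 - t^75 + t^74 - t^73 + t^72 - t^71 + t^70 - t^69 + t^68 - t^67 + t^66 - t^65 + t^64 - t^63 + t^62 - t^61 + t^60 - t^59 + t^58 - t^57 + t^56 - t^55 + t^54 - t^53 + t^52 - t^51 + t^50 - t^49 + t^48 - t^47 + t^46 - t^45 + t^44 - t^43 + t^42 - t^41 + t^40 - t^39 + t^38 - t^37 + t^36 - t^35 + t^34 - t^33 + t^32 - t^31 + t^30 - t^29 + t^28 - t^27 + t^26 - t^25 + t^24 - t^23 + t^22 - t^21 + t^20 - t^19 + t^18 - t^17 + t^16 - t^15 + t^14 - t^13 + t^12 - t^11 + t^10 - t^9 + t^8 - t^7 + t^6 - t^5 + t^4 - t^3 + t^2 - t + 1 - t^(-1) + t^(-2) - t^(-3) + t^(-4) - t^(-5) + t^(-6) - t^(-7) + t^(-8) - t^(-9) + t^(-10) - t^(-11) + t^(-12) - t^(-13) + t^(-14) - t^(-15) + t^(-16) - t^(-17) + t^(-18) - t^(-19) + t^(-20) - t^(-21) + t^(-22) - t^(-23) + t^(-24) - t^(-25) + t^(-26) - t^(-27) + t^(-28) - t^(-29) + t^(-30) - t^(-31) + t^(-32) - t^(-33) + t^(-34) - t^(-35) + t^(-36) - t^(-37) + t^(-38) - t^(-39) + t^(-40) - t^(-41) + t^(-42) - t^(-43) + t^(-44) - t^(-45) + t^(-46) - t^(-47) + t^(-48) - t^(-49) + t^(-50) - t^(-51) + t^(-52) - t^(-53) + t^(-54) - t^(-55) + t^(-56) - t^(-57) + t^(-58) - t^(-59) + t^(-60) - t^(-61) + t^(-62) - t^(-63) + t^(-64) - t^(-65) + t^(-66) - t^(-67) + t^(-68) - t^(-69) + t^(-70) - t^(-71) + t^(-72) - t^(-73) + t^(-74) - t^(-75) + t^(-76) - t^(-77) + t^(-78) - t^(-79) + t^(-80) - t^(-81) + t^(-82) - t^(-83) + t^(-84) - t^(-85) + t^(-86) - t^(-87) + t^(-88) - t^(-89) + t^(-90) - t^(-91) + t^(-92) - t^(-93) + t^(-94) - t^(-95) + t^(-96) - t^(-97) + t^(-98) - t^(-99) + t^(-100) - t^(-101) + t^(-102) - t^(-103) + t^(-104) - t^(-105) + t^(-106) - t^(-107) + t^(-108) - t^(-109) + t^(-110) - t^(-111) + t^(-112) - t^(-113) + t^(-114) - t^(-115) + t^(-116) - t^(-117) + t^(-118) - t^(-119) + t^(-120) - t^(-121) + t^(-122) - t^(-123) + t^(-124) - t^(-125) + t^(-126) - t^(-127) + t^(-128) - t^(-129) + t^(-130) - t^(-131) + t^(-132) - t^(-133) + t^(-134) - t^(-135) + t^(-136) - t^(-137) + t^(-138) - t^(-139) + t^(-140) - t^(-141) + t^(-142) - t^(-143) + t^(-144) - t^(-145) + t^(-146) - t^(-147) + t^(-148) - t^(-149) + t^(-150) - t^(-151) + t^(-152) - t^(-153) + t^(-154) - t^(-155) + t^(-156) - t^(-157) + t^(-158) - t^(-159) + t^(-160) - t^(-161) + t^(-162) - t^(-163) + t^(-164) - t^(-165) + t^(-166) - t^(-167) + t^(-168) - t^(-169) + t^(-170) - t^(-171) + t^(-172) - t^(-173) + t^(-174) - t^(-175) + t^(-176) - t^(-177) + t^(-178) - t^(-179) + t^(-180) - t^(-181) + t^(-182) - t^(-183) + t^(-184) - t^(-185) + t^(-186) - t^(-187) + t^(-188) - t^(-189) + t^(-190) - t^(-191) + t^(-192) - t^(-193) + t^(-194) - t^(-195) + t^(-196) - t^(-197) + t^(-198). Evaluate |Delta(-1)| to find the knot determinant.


Step 1: The polynomial has 397 terms with alternating signs, exponents from 198 down to -198.
Step 2: Substitute t = -1. The i-th term has coefficient (-1)^i and exponent (m-i),
  so its value is (-1)^i * (-1)^(m-i) = (-1)^m = 1 for every i.
Step 3: All 397 terms equal 1, so Delta(-1) = 397 * (1) = 397
Step 4: |Delta(-1)| = 397

397


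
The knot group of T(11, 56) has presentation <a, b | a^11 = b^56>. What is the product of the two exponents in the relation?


The relation is a^11 = b^56.
Product of exponents = 11 * 56
= 616

616


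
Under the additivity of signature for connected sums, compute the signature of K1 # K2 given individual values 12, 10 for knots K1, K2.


The signature is additive under connected sum.
signature(K1 # K2) = (12) + (10)
= 22

22


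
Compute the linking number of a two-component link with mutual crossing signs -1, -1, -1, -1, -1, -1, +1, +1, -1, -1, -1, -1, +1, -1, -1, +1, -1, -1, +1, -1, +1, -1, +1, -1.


Step 1: Count positive crossings: 7
Step 2: Count negative crossings: 17
Step 3: Sum of signs = 7 - 17 = -10
Step 4: Linking number = sum/2 = -10/2 = -5

-5


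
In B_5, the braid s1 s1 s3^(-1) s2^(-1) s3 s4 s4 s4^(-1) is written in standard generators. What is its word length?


The word length counts the number of generators (including inverses).
Listing each generator: s1, s1, s3^(-1), s2^(-1), s3, s4, s4, s4^(-1)
There are 8 generators in this braid word.

8


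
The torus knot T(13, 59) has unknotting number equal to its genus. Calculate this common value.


For a torus knot T(p,q), both the unknotting number and genus equal (p-1)(q-1)/2.
= (13-1)(59-1)/2
= 12*58/2
= 696/2 = 348

348


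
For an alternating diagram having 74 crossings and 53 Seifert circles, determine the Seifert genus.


For alternating knots, g = (c - s + 1)/2.
= (74 - 53 + 1)/2
= 22/2 = 11

11


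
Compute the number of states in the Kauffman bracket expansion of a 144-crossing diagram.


Each crossing contributes 2 choices (A-smoothing or B-smoothing).
Total states = 2^144 = 22300745198530623141535718272648361505980416

22300745198530623141535718272648361505980416


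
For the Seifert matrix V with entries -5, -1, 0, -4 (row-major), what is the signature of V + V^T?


Step 1: V + V^T = [[-10, -1], [-1, -8]]
Step 2: trace = -18, det = 79
Step 3: Discriminant = (-18)^2 - 4*79 = 8
Step 4: Eigenvalues: -7.58579, -10.4142
Step 5: Signature = (# positive eigenvalues) - (# negative eigenvalues) = -2

-2


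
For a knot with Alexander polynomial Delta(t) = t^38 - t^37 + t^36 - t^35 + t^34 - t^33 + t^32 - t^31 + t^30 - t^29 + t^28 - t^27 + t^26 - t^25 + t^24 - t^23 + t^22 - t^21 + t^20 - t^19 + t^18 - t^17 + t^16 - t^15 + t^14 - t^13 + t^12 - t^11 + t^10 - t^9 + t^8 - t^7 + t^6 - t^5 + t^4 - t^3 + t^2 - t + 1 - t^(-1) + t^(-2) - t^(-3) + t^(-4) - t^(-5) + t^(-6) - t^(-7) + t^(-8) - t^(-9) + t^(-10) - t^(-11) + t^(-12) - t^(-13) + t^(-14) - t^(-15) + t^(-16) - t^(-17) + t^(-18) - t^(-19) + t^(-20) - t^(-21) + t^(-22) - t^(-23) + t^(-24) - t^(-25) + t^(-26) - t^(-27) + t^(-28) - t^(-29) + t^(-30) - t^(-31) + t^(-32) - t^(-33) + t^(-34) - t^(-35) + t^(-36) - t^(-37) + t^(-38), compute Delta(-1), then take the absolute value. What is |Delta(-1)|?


Step 1: The polynomial has 77 terms with alternating signs, exponents from 38 down to -38.
Step 2: Substitute t = -1. The i-th term has coefficient (-1)^i and exponent (m-i),
  so its value is (-1)^i * (-1)^(m-i) = (-1)^m = 1 for every i.
Step 3: All 77 terms equal 1, so Delta(-1) = 77 * (1) = 77
Step 4: |Delta(-1)| = 77

77


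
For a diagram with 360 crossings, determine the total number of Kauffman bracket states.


Each crossing contributes 2 choices (A-smoothing or B-smoothing).
Total states = 2^360 = 2348542582773833227889480596789337027375682548908319870707290971532209025114608443463698998384768703031934976

2348542582773833227889480596789337027375682548908319870707290971532209025114608443463698998384768703031934976


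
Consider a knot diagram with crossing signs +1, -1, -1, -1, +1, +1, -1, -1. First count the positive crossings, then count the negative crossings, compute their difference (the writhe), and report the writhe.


Step 1: Count positive crossings (+1).
Positive crossings: 3
Step 2: Count negative crossings (-1).
Negative crossings: 5
Step 3: Writhe = (positive) - (negative)
w = 3 - 5 = -2
Step 4: |w| = 2, and w is negative

-2


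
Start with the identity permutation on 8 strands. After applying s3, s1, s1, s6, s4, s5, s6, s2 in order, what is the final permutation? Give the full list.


Starting with identity [1, 2, 3, 4, 5, 6, 7, 8].
Apply generators in sequence:
  After s3: [1, 2, 4, 3, 5, 6, 7, 8]
  After s1: [2, 1, 4, 3, 5, 6, 7, 8]
  After s1: [1, 2, 4, 3, 5, 6, 7, 8]
  After s6: [1, 2, 4, 3, 5, 7, 6, 8]
  After s4: [1, 2, 4, 5, 3, 7, 6, 8]
  After s5: [1, 2, 4, 5, 7, 3, 6, 8]
  After s6: [1, 2, 4, 5, 7, 6, 3, 8]
  After s2: [1, 4, 2, 5, 7, 6, 3, 8]
Final permutation: [1, 4, 2, 5, 7, 6, 3, 8]

[1, 4, 2, 5, 7, 6, 3, 8]


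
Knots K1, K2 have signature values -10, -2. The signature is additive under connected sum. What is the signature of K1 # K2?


The signature is additive under connected sum.
signature(K1 # K2) = (-10) + (-2)
= -12

-12


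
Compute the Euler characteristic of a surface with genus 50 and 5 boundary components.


chi = 2 - 2g - b
= 2 - 2*50 - 5
= 2 - 100 - 5 = -103

-103


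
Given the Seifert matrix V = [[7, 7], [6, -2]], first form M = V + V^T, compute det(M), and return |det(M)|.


Step 1: Form V + V^T where V = [[7, 7], [6, -2]]
  V^T = [[7, 6], [7, -2]]
  V + V^T = [[14, 13], [13, -4]]
Step 2: det(V + V^T) = 14*(-4) - 13*13
  = -56 - 169 = -225
Step 3: Knot determinant = |det(V + V^T)| = |-225| = 225

225


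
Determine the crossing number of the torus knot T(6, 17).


For a torus knot T(p, q) with gcd(p,q)=1,
the crossing number is min(p*(q-1), q*(p-1)).
p*(q-1) = 6*16 = 96
q*(p-1) = 17*5 = 85
min(96, 85) = 85

85


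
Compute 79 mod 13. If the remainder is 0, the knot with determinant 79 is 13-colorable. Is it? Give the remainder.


Step 1: A knot is p-colorable if and only if p divides its determinant.
Step 2: Compute 79 mod 13.
79 = 6 * 13 + 1
Step 3: 79 mod 13 = 1
Step 4: The knot is 13-colorable: no

1


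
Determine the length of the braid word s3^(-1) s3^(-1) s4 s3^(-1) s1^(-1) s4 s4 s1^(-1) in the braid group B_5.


The word length counts the number of generators (including inverses).
Listing each generator: s3^(-1), s3^(-1), s4, s3^(-1), s1^(-1), s4, s4, s1^(-1)
There are 8 generators in this braid word.

8


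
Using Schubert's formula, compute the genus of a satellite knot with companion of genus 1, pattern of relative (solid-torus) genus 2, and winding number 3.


Schubert: g(satellite) = g_rel(pattern) + |winding| * g(companion),
where g_rel(pattern) is the genus of the pattern relative to the solid torus.
= 2 + 3 * 1
= 2 + 3 = 5

5


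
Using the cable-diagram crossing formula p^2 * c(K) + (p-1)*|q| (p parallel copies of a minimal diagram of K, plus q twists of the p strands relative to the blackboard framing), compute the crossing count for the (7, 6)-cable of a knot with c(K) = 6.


Step 1: Each of the c(K) crossings of the companion diagram becomes p*p = p^2 crossings among the p parallel strands, and each of the |q| twists s_1 s_2 ... s_(p-1) adds (p-1) crossings.
  Crossings = p^2 * c(K) + (p-1)*|q|
Step 2: = 7^2 * 6 + (7-1)*6
Step 3: = 49*6 + 6*6
Step 4: = 294 + 36 = 330

330


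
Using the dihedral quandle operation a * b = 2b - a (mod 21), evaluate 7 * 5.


7 * 5 = 2*5 - 7 mod 21
= 10 - 7 mod 21
= 3 mod 21 = 3

3


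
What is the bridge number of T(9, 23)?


The bridge number of T(p,q) is min(p,q).
min(9, 23) = 9

9


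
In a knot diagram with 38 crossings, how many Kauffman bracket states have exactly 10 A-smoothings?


We choose which 10 of 38 crossings get A-smoothings.
C(38, 10) = 38! / (10! * 28!)
= 472733756

472733756


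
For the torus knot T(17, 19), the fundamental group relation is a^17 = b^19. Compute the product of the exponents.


The relation is a^17 = b^19.
Product of exponents = 17 * 19
= 323

323


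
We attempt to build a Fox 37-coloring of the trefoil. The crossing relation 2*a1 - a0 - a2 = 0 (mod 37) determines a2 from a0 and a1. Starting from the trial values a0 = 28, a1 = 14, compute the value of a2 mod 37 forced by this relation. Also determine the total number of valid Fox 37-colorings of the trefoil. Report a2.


Step 1: Apply the given crossing relation 2*a1 - a0 - a2 = 0 (mod 37).
  a2 = 2*a1 - a0 mod 37
  a2 = 2*14 - 28 mod 37
  a2 = 28 - 28 mod 37
  a2 = 0 mod 37 = 0
Step 2: The trefoil has determinant 3.
  Number of Fox p-colorings (p prime) is p^2 if p = 3, else p.
  Since 37 does not divide 3, only trivial (constant) colorings exist.
  (So the trial a0 = 28, a1 = 14 with a0 != a1 does NOT extend to a valid coloring of the whole trefoil: the other two crossing relations require 3*(a1 - a0) = 0 (mod 37), which fails.)
  Total colorings = 37
Step 3: a2 = 0, total Fox 37-colorings = 37

0


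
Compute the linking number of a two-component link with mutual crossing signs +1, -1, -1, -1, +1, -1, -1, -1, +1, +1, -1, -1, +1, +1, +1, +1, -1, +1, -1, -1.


Step 1: Count positive crossings: 9
Step 2: Count negative crossings: 11
Step 3: Sum of signs = 9 - 11 = -2
Step 4: Linking number = sum/2 = -2/2 = -1

-1


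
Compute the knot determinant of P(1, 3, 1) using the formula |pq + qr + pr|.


Step 1: Compute pq + qr + pr.
pq = 1*3 = 3
qr = 3*1 = 3
pr = 1*1 = 1
pq + qr + pr = 3 + 3 + 1 = 7
Step 2: Take absolute value.
det(P(1,3,1)) = |7| = 7

7


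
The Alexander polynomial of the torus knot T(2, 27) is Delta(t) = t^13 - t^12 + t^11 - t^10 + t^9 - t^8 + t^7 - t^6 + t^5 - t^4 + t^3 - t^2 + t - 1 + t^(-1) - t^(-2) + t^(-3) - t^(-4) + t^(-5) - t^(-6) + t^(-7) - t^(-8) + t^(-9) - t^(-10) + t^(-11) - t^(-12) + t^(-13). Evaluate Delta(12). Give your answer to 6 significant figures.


Substituting t = 12 into Delta(t) = t^13 - t^12 + t^11 - t^10 + t^9 - t^8 + t^7 - t^6 + t^5 - t^4 + t^3 - t^2 + t - 1 + t^(-1) - t^(-2) + t^(-3) - t^(-4) + t^(-5) - t^(-6) + t^(-7) - t^(-8) + t^(-9) - t^(-10) + t^(-11) - t^(-12) + t^(-13):
Term values: (106993205379072) + (-8916100448256) + (743008370688) + (-61917364224) + (5159780352) + (-429981696) + (35831808) + (-2985984) + (248832) + (-20736) + (1728) + (-144) + (12) + (-1) + (0.0833333) + (-0.00694444) + (0.000578704) + (-4.82253e-05) + (4.01878e-06) + (-3.34898e-07) + (2.79082e-08) + (-2.32568e-09) + (1.93807e-10) + (-1.61506e-11) + (1.34588e-12) + (-1.12157e-13) + (9.34639e-15)
Sum = 9.876295881e+13
Rounded to 6 significant figures: 9.8763e+13

9.8763e+13


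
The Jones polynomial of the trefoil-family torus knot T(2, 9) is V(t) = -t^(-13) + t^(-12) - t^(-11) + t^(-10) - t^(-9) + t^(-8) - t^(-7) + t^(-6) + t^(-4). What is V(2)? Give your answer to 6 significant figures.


Substituting t = 2 into V(t) = -t^(-13) + t^(-12) - t^(-11) + t^(-10) - t^(-9) + t^(-8) - t^(-7) + t^(-6) + t^(-4):
  (-)t^(-13) = -0.00012207
  (+)t^(-12) = 0.000244141
  (-)t^(-11) = -0.000488281
  (+)t^(-10) = 0.000976562
  (-)t^(-9) = -0.00195312
  (+)t^(-8) = 0.00390625
  (-)t^(-7) = -0.0078125
  (+)t^(-6) = 0.015625
  (+)t^(-4) = 0.0625
Sum = (-0.00012207) + (0.000244141) + (-0.000488281) + (0.000976562) + (-0.00195312) + (0.00390625) + (-0.0078125) + (0.015625) + (0.0625)
= 0.07287597656
Rounded to 6 significant figures: 0.072876

0.072876


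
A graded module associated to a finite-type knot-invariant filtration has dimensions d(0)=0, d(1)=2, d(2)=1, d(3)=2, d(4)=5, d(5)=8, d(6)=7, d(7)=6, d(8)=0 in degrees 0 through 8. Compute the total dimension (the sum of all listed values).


Total dimension = d(0) + d(1) + ... + d(8)
= 0 + 2 + 1 + 2 + 5 + 8 + 7 + 6 + 0
= 31

31


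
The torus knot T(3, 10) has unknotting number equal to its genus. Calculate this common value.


For a torus knot T(p,q), both the unknotting number and genus equal (p-1)(q-1)/2.
= (3-1)(10-1)/2
= 2*9/2
= 18/2 = 9

9


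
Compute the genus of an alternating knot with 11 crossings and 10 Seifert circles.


For alternating knots, g = (c - s + 1)/2.
= (11 - 10 + 1)/2
= 2/2 = 1

1


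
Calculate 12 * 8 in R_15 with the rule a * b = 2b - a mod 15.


12 * 8 = 2*8 - 12 mod 15
= 16 - 12 mod 15
= 4 mod 15 = 4

4


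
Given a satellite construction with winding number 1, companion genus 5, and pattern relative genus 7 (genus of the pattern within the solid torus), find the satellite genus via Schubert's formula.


Schubert: g(satellite) = g_rel(pattern) + |winding| * g(companion),
where g_rel(pattern) is the genus of the pattern relative to the solid torus.
= 7 + 1 * 5
= 7 + 5 = 12

12


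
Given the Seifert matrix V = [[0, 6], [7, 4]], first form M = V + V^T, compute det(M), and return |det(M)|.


Step 1: Form V + V^T where V = [[0, 6], [7, 4]]
  V^T = [[0, 7], [6, 4]]
  V + V^T = [[0, 13], [13, 8]]
Step 2: det(V + V^T) = 0*8 - 13*13
  = 0 - 169 = -169
Step 3: Knot determinant = |det(V + V^T)| = |-169| = 169

169


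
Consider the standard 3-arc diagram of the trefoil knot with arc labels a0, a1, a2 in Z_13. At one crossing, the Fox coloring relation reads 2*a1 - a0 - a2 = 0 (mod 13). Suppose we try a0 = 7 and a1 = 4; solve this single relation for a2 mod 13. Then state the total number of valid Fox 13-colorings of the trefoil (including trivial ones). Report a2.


Step 1: Apply the given crossing relation 2*a1 - a0 - a2 = 0 (mod 13).
  a2 = 2*a1 - a0 mod 13
  a2 = 2*4 - 7 mod 13
  a2 = 8 - 7 mod 13
  a2 = 1 mod 13 = 1
Step 2: The trefoil has determinant 3.
  Number of Fox p-colorings (p prime) is p^2 if p = 3, else p.
  Since 13 does not divide 3, only trivial (constant) colorings exist.
  (So the trial a0 = 7, a1 = 4 with a0 != a1 does NOT extend to a valid coloring of the whole trefoil: the other two crossing relations require 3*(a1 - a0) = 0 (mod 13), which fails.)
  Total colorings = 13
Step 3: a2 = 1, total Fox 13-colorings = 13

1


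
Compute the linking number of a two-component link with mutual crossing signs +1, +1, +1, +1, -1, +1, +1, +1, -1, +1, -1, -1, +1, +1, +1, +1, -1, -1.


Step 1: Count positive crossings: 12
Step 2: Count negative crossings: 6
Step 3: Sum of signs = 12 - 6 = 6
Step 4: Linking number = sum/2 = 6/2 = 3

3


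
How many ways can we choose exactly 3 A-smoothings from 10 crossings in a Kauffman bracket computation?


We choose which 3 of 10 crossings get A-smoothings.
C(10, 3) = 10! / (3! * 7!)
= 120

120


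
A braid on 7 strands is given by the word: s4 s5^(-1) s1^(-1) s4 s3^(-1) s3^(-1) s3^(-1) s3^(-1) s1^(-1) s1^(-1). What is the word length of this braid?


The word length counts the number of generators (including inverses).
Listing each generator: s4, s5^(-1), s1^(-1), s4, s3^(-1), s3^(-1), s3^(-1), s3^(-1), s1^(-1), s1^(-1)
There are 10 generators in this braid word.

10


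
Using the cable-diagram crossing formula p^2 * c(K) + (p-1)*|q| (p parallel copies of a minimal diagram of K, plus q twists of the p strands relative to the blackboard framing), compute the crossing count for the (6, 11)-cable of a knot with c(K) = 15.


Step 1: Each of the c(K) crossings of the companion diagram becomes p*p = p^2 crossings among the p parallel strands, and each of the |q| twists s_1 s_2 ... s_(p-1) adds (p-1) crossings.
  Crossings = p^2 * c(K) + (p-1)*|q|
Step 2: = 6^2 * 15 + (6-1)*11
Step 3: = 36*15 + 5*11
Step 4: = 540 + 55 = 595

595


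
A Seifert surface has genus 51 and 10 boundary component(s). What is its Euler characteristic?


chi = 2 - 2g - b
= 2 - 2*51 - 10
= 2 - 102 - 10 = -110

-110


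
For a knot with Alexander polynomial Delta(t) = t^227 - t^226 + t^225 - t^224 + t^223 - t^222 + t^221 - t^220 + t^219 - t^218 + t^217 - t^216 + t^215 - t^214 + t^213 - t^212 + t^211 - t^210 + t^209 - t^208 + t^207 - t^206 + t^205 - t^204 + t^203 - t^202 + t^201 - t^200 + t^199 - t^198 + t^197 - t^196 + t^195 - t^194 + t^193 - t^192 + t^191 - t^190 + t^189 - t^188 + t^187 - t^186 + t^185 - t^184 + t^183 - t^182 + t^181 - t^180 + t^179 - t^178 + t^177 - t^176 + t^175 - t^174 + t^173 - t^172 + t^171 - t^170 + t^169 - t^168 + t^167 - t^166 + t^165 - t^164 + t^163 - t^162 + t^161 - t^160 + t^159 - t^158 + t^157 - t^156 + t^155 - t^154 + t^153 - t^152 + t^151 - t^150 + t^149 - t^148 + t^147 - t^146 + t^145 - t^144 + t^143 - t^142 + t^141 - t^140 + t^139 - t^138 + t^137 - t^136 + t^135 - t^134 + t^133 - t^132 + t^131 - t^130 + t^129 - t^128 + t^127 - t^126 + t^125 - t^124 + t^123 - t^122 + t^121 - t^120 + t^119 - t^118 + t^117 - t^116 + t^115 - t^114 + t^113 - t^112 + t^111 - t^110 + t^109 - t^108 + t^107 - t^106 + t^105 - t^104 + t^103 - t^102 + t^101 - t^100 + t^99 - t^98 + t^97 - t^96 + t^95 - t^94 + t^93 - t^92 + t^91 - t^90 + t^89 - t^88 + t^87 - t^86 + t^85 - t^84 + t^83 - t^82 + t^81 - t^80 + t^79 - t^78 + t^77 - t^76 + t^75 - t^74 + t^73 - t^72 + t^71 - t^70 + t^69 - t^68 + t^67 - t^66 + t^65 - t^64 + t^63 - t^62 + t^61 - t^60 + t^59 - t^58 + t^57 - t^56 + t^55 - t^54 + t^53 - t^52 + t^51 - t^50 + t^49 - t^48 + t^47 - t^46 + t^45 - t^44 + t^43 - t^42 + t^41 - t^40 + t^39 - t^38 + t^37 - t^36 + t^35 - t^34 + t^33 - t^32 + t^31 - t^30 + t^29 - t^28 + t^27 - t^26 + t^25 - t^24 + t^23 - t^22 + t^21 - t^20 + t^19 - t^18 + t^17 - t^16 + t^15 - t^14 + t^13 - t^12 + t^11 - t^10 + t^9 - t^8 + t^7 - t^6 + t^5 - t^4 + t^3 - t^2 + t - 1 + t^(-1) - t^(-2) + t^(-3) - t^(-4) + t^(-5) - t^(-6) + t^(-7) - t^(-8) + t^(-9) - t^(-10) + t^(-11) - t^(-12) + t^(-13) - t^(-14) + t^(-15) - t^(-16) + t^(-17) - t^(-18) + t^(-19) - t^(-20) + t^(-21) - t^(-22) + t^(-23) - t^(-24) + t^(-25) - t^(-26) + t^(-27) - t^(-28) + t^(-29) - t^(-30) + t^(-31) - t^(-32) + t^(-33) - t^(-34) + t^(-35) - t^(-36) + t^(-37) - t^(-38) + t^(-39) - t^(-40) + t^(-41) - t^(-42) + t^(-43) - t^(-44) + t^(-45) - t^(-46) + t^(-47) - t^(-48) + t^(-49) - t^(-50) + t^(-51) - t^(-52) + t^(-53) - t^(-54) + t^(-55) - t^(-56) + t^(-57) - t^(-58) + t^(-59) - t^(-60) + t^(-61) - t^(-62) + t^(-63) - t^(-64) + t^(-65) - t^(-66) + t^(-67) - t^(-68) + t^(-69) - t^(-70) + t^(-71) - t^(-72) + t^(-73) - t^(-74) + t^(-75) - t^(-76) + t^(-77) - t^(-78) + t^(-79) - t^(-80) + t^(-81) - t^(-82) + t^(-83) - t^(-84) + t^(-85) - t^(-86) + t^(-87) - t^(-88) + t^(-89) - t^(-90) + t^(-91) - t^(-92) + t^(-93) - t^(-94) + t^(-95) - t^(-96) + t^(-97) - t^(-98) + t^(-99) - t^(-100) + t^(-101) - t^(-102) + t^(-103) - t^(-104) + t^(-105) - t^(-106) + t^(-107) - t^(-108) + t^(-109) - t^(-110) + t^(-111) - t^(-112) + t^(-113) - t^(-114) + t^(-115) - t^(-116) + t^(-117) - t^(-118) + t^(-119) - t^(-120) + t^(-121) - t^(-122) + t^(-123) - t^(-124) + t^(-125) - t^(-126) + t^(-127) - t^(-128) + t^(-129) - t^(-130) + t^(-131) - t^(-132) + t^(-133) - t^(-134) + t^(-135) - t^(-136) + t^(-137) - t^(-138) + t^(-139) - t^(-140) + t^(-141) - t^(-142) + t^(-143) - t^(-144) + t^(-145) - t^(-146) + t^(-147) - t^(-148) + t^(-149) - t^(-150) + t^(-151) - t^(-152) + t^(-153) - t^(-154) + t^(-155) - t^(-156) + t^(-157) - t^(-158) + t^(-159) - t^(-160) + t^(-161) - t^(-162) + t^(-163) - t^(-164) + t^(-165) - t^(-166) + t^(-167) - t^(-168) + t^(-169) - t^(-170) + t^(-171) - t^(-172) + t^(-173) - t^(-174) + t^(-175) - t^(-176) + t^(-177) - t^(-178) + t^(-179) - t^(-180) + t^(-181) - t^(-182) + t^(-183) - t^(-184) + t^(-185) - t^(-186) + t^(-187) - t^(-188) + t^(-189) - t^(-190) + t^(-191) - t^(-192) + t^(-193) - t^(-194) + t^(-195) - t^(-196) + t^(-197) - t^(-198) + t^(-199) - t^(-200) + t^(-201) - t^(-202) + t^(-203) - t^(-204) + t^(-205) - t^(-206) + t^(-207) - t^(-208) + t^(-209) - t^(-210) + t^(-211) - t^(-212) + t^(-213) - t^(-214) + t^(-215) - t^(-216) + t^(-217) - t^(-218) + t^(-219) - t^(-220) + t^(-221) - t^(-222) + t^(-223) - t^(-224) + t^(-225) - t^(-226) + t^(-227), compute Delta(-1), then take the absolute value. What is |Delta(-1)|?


Step 1: The polynomial has 455 terms with alternating signs, exponents from 227 down to -227.
Step 2: Substitute t = -1. The i-th term has coefficient (-1)^i and exponent (m-i),
  so its value is (-1)^i * (-1)^(m-i) = (-1)^m = -1 for every i.
Step 3: All 455 terms equal -1, so Delta(-1) = 455 * (-1) = -455
Step 4: |Delta(-1)| = 455

455


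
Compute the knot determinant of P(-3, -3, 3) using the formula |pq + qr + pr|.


Step 1: Compute pq + qr + pr.
pq = (-3)*(-3) = 9
qr = (-3)*3 = -9
pr = (-3)*3 = -9
pq + qr + pr = 9 + (-9) + (-9) = -9
Step 2: Take absolute value.
det(P(-3,-3,3)) = |-9| = 9

9


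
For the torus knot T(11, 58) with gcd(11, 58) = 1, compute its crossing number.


For a torus knot T(p, q) with gcd(p,q)=1,
the crossing number is min(p*(q-1), q*(p-1)).
p*(q-1) = 11*57 = 627
q*(p-1) = 58*10 = 580
min(627, 580) = 580

580


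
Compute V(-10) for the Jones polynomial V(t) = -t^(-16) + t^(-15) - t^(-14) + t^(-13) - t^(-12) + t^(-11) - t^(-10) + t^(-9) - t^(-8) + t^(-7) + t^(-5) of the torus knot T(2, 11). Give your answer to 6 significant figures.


Substituting t = -10 into V(t) = -t^(-16) + t^(-15) - t^(-14) + t^(-13) - t^(-12) + t^(-11) - t^(-10) + t^(-9) - t^(-8) + t^(-7) + t^(-5):
  (-)t^(-16) = -1e-16
  (+)t^(-15) = -1e-15
  (-)t^(-14) = -1e-14
  (+)t^(-13) = -1e-13
  (-)t^(-12) = -1e-12
  (+)t^(-11) = -1e-11
  (-)t^(-10) = -1e-10
  (+)t^(-9) = -1e-09
  (-)t^(-8) = -1e-08
  (+)t^(-7) = -1e-07
  (+)t^(-5) = -1e-05
Sum = (-1e-16) + (-1e-15) + (-1e-14) + (-1e-13) + (-1e-12) + (-1e-11) + (-1e-10) + (-1e-09) + (-1e-08) + (-1e-07) + (-1e-05)
= -1.011111111e-05
Rounded to 6 significant figures: -1.01111e-05

-1.01111e-05


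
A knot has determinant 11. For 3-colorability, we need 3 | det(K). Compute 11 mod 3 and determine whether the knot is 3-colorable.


Step 1: A knot is p-colorable if and only if p divides its determinant.
Step 2: Compute 11 mod 3.
11 = 3 * 3 + 2
Step 3: 11 mod 3 = 2
Step 4: The knot is 3-colorable: no

2


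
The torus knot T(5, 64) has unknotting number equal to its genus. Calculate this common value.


For a torus knot T(p,q), both the unknotting number and genus equal (p-1)(q-1)/2.
= (5-1)(64-1)/2
= 4*63/2
= 252/2 = 126

126


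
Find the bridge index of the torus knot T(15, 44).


The bridge number of T(p,q) is min(p,q).
min(15, 44) = 15

15


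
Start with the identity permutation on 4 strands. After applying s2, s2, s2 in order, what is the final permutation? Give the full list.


Starting with identity [1, 2, 3, 4].
Apply generators in sequence:
  After s2: [1, 3, 2, 4]
  After s2: [1, 2, 3, 4]
  After s2: [1, 3, 2, 4]
Final permutation: [1, 3, 2, 4]

[1, 3, 2, 4]


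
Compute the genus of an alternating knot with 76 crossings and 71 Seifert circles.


For alternating knots, g = (c - s + 1)/2.
= (76 - 71 + 1)/2
= 6/2 = 3

3


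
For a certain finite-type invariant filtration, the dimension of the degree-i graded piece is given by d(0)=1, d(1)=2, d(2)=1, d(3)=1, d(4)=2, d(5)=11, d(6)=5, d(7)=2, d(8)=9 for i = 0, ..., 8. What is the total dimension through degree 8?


Total dimension = d(0) + d(1) + ... + d(8)
= 1 + 2 + 1 + 1 + 2 + 11 + 5 + 2 + 9
= 34

34


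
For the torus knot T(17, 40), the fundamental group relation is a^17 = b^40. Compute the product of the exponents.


The relation is a^17 = b^40.
Product of exponents = 17 * 40
= 680

680


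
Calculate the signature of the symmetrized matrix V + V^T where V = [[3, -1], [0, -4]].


Step 1: V + V^T = [[6, -1], [-1, -8]]
Step 2: trace = -2, det = -49
Step 3: Discriminant = (-2)^2 - 4*(-49) = 200
Step 4: Eigenvalues: 6.07107, -8.07107
Step 5: Signature = (# positive eigenvalues) - (# negative eigenvalues) = 0

0


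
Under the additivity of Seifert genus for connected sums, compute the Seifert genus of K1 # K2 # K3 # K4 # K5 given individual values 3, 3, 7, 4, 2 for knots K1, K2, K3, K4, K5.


The Seifert genus is additive under connected sum.
Seifert genus(K1 # K2 # K3 # K4 # K5) = (3) + (3) + (7) + (4) + (2)
= 19

19


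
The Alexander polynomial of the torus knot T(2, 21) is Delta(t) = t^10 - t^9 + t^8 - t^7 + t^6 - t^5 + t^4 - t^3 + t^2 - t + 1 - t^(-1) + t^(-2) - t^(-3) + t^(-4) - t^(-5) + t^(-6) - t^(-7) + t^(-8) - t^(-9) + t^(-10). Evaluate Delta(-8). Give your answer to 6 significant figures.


Substituting t = -8 into Delta(t) = t^10 - t^9 + t^8 - t^7 + t^6 - t^5 + t^4 - t^3 + t^2 - t + 1 - t^(-1) + t^(-2) - t^(-3) + t^(-4) - t^(-5) + t^(-6) - t^(-7) + t^(-8) - t^(-9) + t^(-10):
Term values: (1073741824) + (134217728) + (16777216) + (2097152) + (262144) + (32768) + (4096) + (512) + (64) + (8) + (1) + (0.125) + (0.015625) + (0.00195312) + (0.000244141) + (3.05176e-05) + (3.8147e-06) + (4.76837e-07) + (5.96046e-08) + (7.45058e-09) + (9.31323e-10)
Sum = 1227133513
Rounded to 6 significant figures: 1.22713e+09

1.22713e+09


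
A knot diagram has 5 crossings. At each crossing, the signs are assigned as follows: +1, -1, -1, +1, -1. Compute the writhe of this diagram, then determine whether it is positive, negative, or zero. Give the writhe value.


Step 1: Count positive crossings (+1).
Positive crossings: 2
Step 2: Count negative crossings (-1).
Negative crossings: 3
Step 3: Writhe = (positive) - (negative)
w = 2 - 3 = -1
Step 4: |w| = 1, and w is negative

-1


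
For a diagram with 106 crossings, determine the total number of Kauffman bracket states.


Each crossing contributes 2 choices (A-smoothing or B-smoothing).
Total states = 2^106 = 81129638414606681695789005144064

81129638414606681695789005144064


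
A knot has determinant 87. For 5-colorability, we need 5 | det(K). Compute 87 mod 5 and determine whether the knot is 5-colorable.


Step 1: A knot is p-colorable if and only if p divides its determinant.
Step 2: Compute 87 mod 5.
87 = 17 * 5 + 2
Step 3: 87 mod 5 = 2
Step 4: The knot is 5-colorable: no

2


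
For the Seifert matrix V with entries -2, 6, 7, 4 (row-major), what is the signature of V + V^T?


Step 1: V + V^T = [[-4, 13], [13, 8]]
Step 2: trace = 4, det = -201
Step 3: Discriminant = 4^2 - 4*(-201) = 820
Step 4: Eigenvalues: 16.3178, -12.3178
Step 5: Signature = (# positive eigenvalues) - (# negative eigenvalues) = 0

0


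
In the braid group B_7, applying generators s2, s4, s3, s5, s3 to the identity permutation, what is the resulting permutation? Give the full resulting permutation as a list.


Starting with identity [1, 2, 3, 4, 5, 6, 7].
Apply generators in sequence:
  After s2: [1, 3, 2, 4, 5, 6, 7]
  After s4: [1, 3, 2, 5, 4, 6, 7]
  After s3: [1, 3, 5, 2, 4, 6, 7]
  After s5: [1, 3, 5, 2, 6, 4, 7]
  After s3: [1, 3, 2, 5, 6, 4, 7]
Final permutation: [1, 3, 2, 5, 6, 4, 7]

[1, 3, 2, 5, 6, 4, 7]


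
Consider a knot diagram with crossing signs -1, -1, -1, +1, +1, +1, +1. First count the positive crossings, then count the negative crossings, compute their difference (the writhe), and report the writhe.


Step 1: Count positive crossings (+1).
Positive crossings: 4
Step 2: Count negative crossings (-1).
Negative crossings: 3
Step 3: Writhe = (positive) - (negative)
w = 4 - 3 = 1
Step 4: |w| = 1, and w is positive

1


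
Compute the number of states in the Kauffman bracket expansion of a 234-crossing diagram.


Each crossing contributes 2 choices (A-smoothing or B-smoothing).
Total states = 2^234 = 27606985387162255149739023449108101809804435888681546220650096895197184

27606985387162255149739023449108101809804435888681546220650096895197184


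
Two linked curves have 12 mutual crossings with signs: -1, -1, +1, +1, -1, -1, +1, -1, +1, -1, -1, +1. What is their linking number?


Step 1: Count positive crossings: 5
Step 2: Count negative crossings: 7
Step 3: Sum of signs = 5 - 7 = -2
Step 4: Linking number = sum/2 = -2/2 = -1

-1


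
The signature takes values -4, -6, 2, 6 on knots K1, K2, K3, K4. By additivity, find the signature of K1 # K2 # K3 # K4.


The signature is additive under connected sum.
signature(K1 # K2 # K3 # K4) = (-4) + (-6) + (2) + (6)
= -2

-2


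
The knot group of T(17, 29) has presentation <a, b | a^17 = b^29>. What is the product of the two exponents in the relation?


The relation is a^17 = b^29.
Product of exponents = 17 * 29
= 493

493


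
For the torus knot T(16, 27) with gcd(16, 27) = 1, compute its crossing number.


For a torus knot T(p, q) with gcd(p,q)=1,
the crossing number is min(p*(q-1), q*(p-1)).
p*(q-1) = 16*26 = 416
q*(p-1) = 27*15 = 405
min(416, 405) = 405

405


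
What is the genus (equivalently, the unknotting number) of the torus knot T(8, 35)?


For a torus knot T(p,q), both the unknotting number and genus equal (p-1)(q-1)/2.
= (8-1)(35-1)/2
= 7*34/2
= 238/2 = 119

119
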